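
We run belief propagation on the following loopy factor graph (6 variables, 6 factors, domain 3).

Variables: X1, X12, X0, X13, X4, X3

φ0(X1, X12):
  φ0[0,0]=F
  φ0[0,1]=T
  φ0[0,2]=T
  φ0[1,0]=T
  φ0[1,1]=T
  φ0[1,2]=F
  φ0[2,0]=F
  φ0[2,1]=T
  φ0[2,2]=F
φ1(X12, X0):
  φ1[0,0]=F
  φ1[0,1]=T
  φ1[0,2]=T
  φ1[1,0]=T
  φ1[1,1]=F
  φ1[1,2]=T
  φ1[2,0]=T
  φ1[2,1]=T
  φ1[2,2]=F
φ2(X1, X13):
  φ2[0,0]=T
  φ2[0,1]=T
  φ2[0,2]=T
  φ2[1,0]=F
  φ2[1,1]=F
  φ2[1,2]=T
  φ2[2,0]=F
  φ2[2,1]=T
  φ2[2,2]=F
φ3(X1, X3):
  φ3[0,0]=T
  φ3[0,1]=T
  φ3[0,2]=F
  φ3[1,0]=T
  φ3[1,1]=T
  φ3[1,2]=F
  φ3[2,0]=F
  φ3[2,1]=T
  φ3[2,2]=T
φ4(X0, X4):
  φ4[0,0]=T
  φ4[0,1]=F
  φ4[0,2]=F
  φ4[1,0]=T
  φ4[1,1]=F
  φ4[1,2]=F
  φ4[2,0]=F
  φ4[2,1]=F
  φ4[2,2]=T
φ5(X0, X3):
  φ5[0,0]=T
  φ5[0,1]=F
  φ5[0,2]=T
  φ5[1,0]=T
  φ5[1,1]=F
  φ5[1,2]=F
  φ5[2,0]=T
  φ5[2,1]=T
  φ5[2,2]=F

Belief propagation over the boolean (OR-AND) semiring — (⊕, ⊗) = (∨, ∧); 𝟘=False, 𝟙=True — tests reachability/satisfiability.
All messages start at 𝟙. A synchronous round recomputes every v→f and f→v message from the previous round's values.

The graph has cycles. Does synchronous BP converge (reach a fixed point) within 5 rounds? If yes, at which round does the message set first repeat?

init: all messages = 𝟙 over 3 values
r1 m[φ0→X1] = [T, T, T]
r1 m[φ0→X12] = [T, T, T]
r1 m[φ1→X12] = [T, T, T]
r1 m[φ1→X0] = [T, T, T]
r1 m[φ2→X1] = [T, T, T]
r1 m[φ2→X13] = [T, T, T]
r1 m[φ3→X1] = [T, T, T]
r1 m[φ3→X3] = [T, T, T]
r1 m[φ4→X0] = [T, T, T]
r1 m[φ4→X4] = [T, F, T]
r1 m[φ5→X0] = [T, T, T]
r1 m[φ5→X3] = [T, T, T]
r1 m[X1→φ0] = [T, T, T]
r1 m[X1→φ2] = [T, T, T]
r1 m[X1→φ3] = [T, T, T]
r1 m[X12→φ0] = [T, T, T]
r1 m[X12→φ1] = [T, T, T]
r1 m[X0→φ1] = [T, T, T]
r1 m[X0→φ4] = [T, T, T]
r1 m[X0→φ5] = [T, T, T]
r1 m[X13→φ2] = [T, T, T]
r1 m[X4→φ4] = [T, T, T]
r1 m[X3→φ3] = [T, T, T]
r1 m[X3→φ5] = [T, T, T]
r2 m[φ0→X1] = [T, T, T]
r2 m[φ0→X12] = [T, T, T]
r2 m[φ1→X12] = [T, T, T]
r2 m[φ1→X0] = [T, T, T]
r2 m[φ2→X1] = [T, T, T]
r2 m[φ2→X13] = [T, T, T]
r2 m[φ3→X1] = [T, T, T]
r2 m[φ3→X3] = [T, T, T]
r2 m[φ4→X0] = [T, T, T]
r2 m[φ4→X4] = [T, F, T]
r2 m[φ5→X0] = [T, T, T]
r2 m[φ5→X3] = [T, T, T]
r2 m[X1→φ0] = [T, T, T]
r2 m[X1→φ2] = [T, T, T]
r2 m[X1→φ3] = [T, T, T]
r2 m[X12→φ0] = [T, T, T]
r2 m[X12→φ1] = [T, T, T]
r2 m[X0→φ1] = [T, T, T]
r2 m[X0→φ4] = [T, T, T]
r2 m[X0→φ5] = [T, T, T]
r2 m[X13→φ2] = [T, T, T]
r2 m[X4→φ4] = [T, T, T]
r2 m[X3→φ3] = [T, T, T]
r2 m[X3→φ5] = [T, T, T]
fixed point reached at round 2
messages reach a fixed point at round 2

CONVERGED at round 2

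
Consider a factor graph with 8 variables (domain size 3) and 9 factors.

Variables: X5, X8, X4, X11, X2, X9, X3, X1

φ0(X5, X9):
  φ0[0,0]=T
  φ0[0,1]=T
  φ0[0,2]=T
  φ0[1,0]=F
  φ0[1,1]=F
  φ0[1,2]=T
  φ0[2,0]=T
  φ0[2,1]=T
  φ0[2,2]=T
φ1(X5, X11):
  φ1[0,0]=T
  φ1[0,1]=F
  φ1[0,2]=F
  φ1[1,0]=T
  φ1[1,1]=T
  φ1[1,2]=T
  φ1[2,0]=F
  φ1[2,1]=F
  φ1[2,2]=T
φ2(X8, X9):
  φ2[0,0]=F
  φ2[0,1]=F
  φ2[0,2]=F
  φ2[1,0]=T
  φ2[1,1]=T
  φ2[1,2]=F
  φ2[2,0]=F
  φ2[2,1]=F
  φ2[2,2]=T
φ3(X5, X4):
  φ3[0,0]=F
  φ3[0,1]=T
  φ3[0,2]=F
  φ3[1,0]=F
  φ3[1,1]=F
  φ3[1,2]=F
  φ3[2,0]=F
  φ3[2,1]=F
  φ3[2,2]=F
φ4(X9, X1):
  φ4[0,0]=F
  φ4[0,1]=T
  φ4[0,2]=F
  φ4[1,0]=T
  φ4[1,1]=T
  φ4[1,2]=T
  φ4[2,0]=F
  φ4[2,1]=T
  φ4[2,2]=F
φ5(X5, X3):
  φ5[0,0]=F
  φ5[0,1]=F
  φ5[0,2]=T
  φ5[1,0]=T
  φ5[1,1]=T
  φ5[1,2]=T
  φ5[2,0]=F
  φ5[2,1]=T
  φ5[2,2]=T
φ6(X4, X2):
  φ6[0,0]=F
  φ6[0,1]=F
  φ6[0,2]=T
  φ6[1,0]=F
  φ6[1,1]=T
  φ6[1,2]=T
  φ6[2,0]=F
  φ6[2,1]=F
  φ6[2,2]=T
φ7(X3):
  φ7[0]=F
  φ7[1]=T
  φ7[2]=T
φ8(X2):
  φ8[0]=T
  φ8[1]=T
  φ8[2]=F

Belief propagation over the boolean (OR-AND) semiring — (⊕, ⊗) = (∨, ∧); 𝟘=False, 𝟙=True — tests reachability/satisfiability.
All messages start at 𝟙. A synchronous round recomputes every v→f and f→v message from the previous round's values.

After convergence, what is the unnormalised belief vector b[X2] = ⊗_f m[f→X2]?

init: all messages = 𝟙 over 3 values
r1 m[φ0→X5] = [T, T, T]
r1 m[φ0→X9] = [T, T, T]
r1 m[φ1→X5] = [T, T, T]
r1 m[φ1→X11] = [T, T, T]
r1 m[φ2→X8] = [F, T, T]
r1 m[φ2→X9] = [T, T, T]
r1 m[φ3→X5] = [T, F, F]
r1 m[φ3→X4] = [F, T, F]
r1 m[φ4→X9] = [T, T, T]
r1 m[φ4→X1] = [T, T, T]
r1 m[φ5→X5] = [T, T, T]
r1 m[φ5→X3] = [T, T, T]
r1 m[φ6→X4] = [T, T, T]
r1 m[φ6→X2] = [F, T, T]
r1 m[φ7→X3] = [F, T, T]
r1 m[φ8→X2] = [T, T, F]
r1 m[X5→φ0] = [T, T, T]
r1 m[X5→φ1] = [T, T, T]
r1 m[X5→φ3] = [T, T, T]
r1 m[X5→φ5] = [T, T, T]
r1 m[X8→φ2] = [T, T, T]
r1 m[X4→φ3] = [T, T, T]
r1 m[X4→φ6] = [T, T, T]
r1 m[X11→φ1] = [T, T, T]
r1 m[X2→φ6] = [T, T, T]
r1 m[X2→φ8] = [T, T, T]
r1 m[X9→φ0] = [T, T, T]
r1 m[X9→φ2] = [T, T, T]
r1 m[X9→φ4] = [T, T, T]
r1 m[X3→φ5] = [T, T, T]
r1 m[X3→φ7] = [T, T, T]
r1 m[X1→φ4] = [T, T, T]
r2 m[φ0→X5] = [T, T, T]
r2 m[φ0→X9] = [T, T, T]
r2 m[φ1→X5] = [T, T, T]
r2 m[φ1→X11] = [T, T, T]
r2 m[φ2→X8] = [F, T, T]
r2 m[φ2→X9] = [T, T, T]
r2 m[φ3→X5] = [T, F, F]
r2 m[φ3→X4] = [F, T, F]
r2 m[φ4→X9] = [T, T, T]
r2 m[φ4→X1] = [T, T, T]
r2 m[φ5→X5] = [T, T, T]
r2 m[φ5→X3] = [T, T, T]
r2 m[φ6→X4] = [T, T, T]
r2 m[φ6→X2] = [F, T, T]
r2 m[φ7→X3] = [F, T, T]
r2 m[φ8→X2] = [T, T, F]
r2 m[X5→φ0] = [T, F, F]
r2 m[X5→φ1] = [T, F, F]
r2 m[X5→φ3] = [T, T, T]
r2 m[X5→φ5] = [T, F, F]
r2 m[X8→φ2] = [T, T, T]
r2 m[X4→φ3] = [T, T, T]
r2 m[X4→φ6] = [F, T, F]
r2 m[X11→φ1] = [T, T, T]
r2 m[X2→φ6] = [T, T, F]
r2 m[X2→φ8] = [F, T, T]
r2 m[X9→φ0] = [T, T, T]
r2 m[X9→φ2] = [T, T, T]
r2 m[X9→φ4] = [T, T, T]
r2 m[X3→φ5] = [F, T, T]
r2 m[X3→φ7] = [T, T, T]
r2 m[X1→φ4] = [T, T, T]
r3 m[φ0→X5] = [T, T, T]
r3 m[φ0→X9] = [T, T, T]
r3 m[φ1→X5] = [T, T, T]
r3 m[φ1→X11] = [T, F, F]
r3 m[φ2→X8] = [F, T, T]
r3 m[φ2→X9] = [T, T, T]
r3 m[φ3→X5] = [T, F, F]
r3 m[φ3→X4] = [F, T, F]
r3 m[φ4→X9] = [T, T, T]
r3 m[φ4→X1] = [T, T, T]
r3 m[φ5→X5] = [T, T, T]
r3 m[φ5→X3] = [F, F, T]
r3 m[φ6→X4] = [F, T, F]
r3 m[φ6→X2] = [F, T, T]
r3 m[φ7→X3] = [F, T, T]
r3 m[φ8→X2] = [T, T, F]
r3 m[X5→φ0] = [T, F, F]
r3 m[X5→φ1] = [T, F, F]
r3 m[X5→φ3] = [T, T, T]
r3 m[X5→φ5] = [T, F, F]
r3 m[X8→φ2] = [T, T, T]
r3 m[X4→φ3] = [T, T, T]
r3 m[X4→φ6] = [F, T, F]
r3 m[X11→φ1] = [T, T, T]
r3 m[X2→φ6] = [T, T, F]
r3 m[X2→φ8] = [F, T, T]
r3 m[X9→φ0] = [T, T, T]
r3 m[X9→φ2] = [T, T, T]
r3 m[X9→φ4] = [T, T, T]
r3 m[X3→φ5] = [F, T, T]
r3 m[X3→φ7] = [T, T, T]
r3 m[X1→φ4] = [T, T, T]
r4 m[φ0→X5] = [T, T, T]
r4 m[φ0→X9] = [T, T, T]
r4 m[φ1→X5] = [T, T, T]
r4 m[φ1→X11] = [T, F, F]
r4 m[φ2→X8] = [F, T, T]
r4 m[φ2→X9] = [T, T, T]
r4 m[φ3→X5] = [T, F, F]
r4 m[φ3→X4] = [F, T, F]
r4 m[φ4→X9] = [T, T, T]
r4 m[φ4→X1] = [T, T, T]
r4 m[φ5→X5] = [T, T, T]
r4 m[φ5→X3] = [F, F, T]
r4 m[φ6→X4] = [F, T, F]
r4 m[φ6→X2] = [F, T, T]
r4 m[φ7→X3] = [F, T, T]
r4 m[φ8→X2] = [T, T, F]
r4 m[X5→φ0] = [T, F, F]
r4 m[X5→φ1] = [T, F, F]
r4 m[X5→φ3] = [T, T, T]
r4 m[X5→φ5] = [T, F, F]
r4 m[X8→φ2] = [T, T, T]
r4 m[X4→φ3] = [F, T, F]
r4 m[X4→φ6] = [F, T, F]
r4 m[X11→φ1] = [T, T, T]
r4 m[X2→φ6] = [T, T, F]
r4 m[X2→φ8] = [F, T, T]
r4 m[X9→φ0] = [T, T, T]
r4 m[X9→φ2] = [T, T, T]
r4 m[X9→φ4] = [T, T, T]
r4 m[X3→φ5] = [F, T, T]
r4 m[X3→φ7] = [F, F, T]
r4 m[X1→φ4] = [T, T, T]
r5 m[φ0→X5] = [T, T, T]
r5 m[φ0→X9] = [T, T, T]
r5 m[φ1→X5] = [T, T, T]
r5 m[φ1→X11] = [T, F, F]
r5 m[φ2→X8] = [F, T, T]
r5 m[φ2→X9] = [T, T, T]
r5 m[φ3→X5] = [T, F, F]
r5 m[φ3→X4] = [F, T, F]
r5 m[φ4→X9] = [T, T, T]
r5 m[φ4→X1] = [T, T, T]
r5 m[φ5→X5] = [T, T, T]
r5 m[φ5→X3] = [F, F, T]
r5 m[φ6→X4] = [F, T, F]
r5 m[φ6→X2] = [F, T, T]
r5 m[φ7→X3] = [F, T, T]
r5 m[φ8→X2] = [T, T, F]
r5 m[X5→φ0] = [T, F, F]
r5 m[X5→φ1] = [T, F, F]
r5 m[X5→φ3] = [T, T, T]
r5 m[X5→φ5] = [T, F, F]
r5 m[X8→φ2] = [T, T, T]
r5 m[X4→φ3] = [F, T, F]
r5 m[X4→φ6] = [F, T, F]
r5 m[X11→φ1] = [T, T, T]
r5 m[X2→φ6] = [T, T, F]
r5 m[X2→φ8] = [F, T, T]
r5 m[X9→φ0] = [T, T, T]
r5 m[X9→φ2] = [T, T, T]
r5 m[X9→φ4] = [T, T, T]
r5 m[X3→φ5] = [F, T, T]
r5 m[X3→φ7] = [F, F, T]
r5 m[X1→φ4] = [T, T, T]
fixed point reached at round 5
b[X2] = ⊗ incoming = [F, T, F]

b[X2] = [F, T, F]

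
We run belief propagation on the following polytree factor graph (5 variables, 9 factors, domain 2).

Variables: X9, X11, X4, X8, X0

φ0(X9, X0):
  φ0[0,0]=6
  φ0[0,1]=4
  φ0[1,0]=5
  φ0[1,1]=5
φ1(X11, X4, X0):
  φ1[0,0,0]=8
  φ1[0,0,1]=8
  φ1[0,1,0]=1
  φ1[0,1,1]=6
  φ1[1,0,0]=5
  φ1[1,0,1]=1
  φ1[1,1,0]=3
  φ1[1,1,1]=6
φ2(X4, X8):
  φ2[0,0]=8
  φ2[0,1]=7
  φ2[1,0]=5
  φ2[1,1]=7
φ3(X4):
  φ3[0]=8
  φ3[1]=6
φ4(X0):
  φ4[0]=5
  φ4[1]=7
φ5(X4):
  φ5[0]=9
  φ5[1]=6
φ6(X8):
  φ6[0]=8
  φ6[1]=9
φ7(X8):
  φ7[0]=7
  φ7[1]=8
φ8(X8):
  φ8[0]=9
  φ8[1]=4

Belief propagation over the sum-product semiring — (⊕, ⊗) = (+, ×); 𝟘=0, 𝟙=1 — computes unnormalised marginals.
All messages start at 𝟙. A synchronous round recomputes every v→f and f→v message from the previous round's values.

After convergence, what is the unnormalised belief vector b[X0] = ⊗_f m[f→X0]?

b[X0] = [347276160, 370355328]

init: all messages = 𝟙 over 2 values
r1 m[φ0→X9] = [10, 10]
r1 m[φ0→X0] = [11, 9]
r1 m[φ1→X11] = [23, 15]
r1 m[φ1→X4] = [22, 16]
r1 m[φ1→X0] = [17, 21]
r1 m[φ2→X4] = [15, 12]
r1 m[φ2→X8] = [13, 14]
r1 m[φ3→X4] = [8, 6]
r1 m[φ4→X0] = [5, 7]
r1 m[φ5→X4] = [9, 6]
r1 m[φ6→X8] = [8, 9]
r1 m[φ7→X8] = [7, 8]
r1 m[φ8→X8] = [9, 4]
r1 m[X9→φ0] = [1, 1]
r1 m[X11→φ1] = [1, 1]
r1 m[X4→φ1] = [1, 1]
r1 m[X4→φ2] = [1, 1]
r1 m[X4→φ3] = [1, 1]
r1 m[X4→φ5] = [1, 1]
r1 m[X8→φ2] = [1, 1]
r1 m[X8→φ6] = [1, 1]
r1 m[X8→φ7] = [1, 1]
r1 m[X8→φ8] = [1, 1]
r1 m[X0→φ0] = [1, 1]
r1 m[X0→φ1] = [1, 1]
r1 m[X0→φ4] = [1, 1]
r2 m[φ0→X9] = [10, 10]
r2 m[φ0→X0] = [11, 9]
r2 m[φ1→X11] = [23, 15]
r2 m[φ1→X4] = [22, 16]
r2 m[φ1→X0] = [17, 21]
r2 m[φ2→X4] = [15, 12]
r2 m[φ2→X8] = [13, 14]
r2 m[φ3→X4] = [8, 6]
r2 m[φ4→X0] = [5, 7]
r2 m[φ5→X4] = [9, 6]
r2 m[φ6→X8] = [8, 9]
r2 m[φ7→X8] = [7, 8]
r2 m[φ8→X8] = [9, 4]
r2 m[X9→φ0] = [1, 1]
r2 m[X11→φ1] = [1, 1]
r2 m[X4→φ1] = [1080, 432]
r2 m[X4→φ2] = [1584, 576]
r2 m[X4→φ3] = [2970, 1152]
r2 m[X4→φ5] = [2640, 1152]
r2 m[X8→φ2] = [504, 288]
r2 m[X8→φ6] = [819, 448]
r2 m[X8→φ7] = [936, 504]
r2 m[X8→φ8] = [728, 1008]
r2 m[X0→φ0] = [85, 147]
r2 m[X0→φ1] = [55, 63]
r2 m[X0→φ4] = [187, 189]
r3 m[φ0→X9] = [1098, 1160]
r3 m[φ0→X0] = [11, 9]
r3 m[φ1→X11] = [1206576, 599616]
r3 m[φ1→X4] = [1282, 976]
r3 m[φ1→X0] = [15768, 14904]
r3 m[φ2→X4] = [6048, 4536]
r3 m[φ2→X8] = [15552, 15120]
r3 m[φ3→X4] = [8, 6]
r3 m[φ4→X0] = [5, 7]
r3 m[φ5→X4] = [9, 6]
r3 m[φ6→X8] = [8, 9]
r3 m[φ7→X8] = [7, 8]
r3 m[φ8→X8] = [9, 4]
r3 m[X9→φ0] = [1, 1]
r3 m[X11→φ1] = [1, 1]
r3 m[X4→φ1] = [1080, 432]
r3 m[X4→φ2] = [1584, 576]
r3 m[X4→φ3] = [2970, 1152]
r3 m[X4→φ5] = [2640, 1152]
r3 m[X8→φ2] = [504, 288]
r3 m[X8→φ6] = [819, 448]
r3 m[X8→φ7] = [936, 504]
r3 m[X8→φ8] = [728, 1008]
r3 m[X0→φ0] = [85, 147]
r3 m[X0→φ1] = [55, 63]
r3 m[X0→φ4] = [187, 189]
r4 m[φ0→X9] = [1098, 1160]
r4 m[φ0→X0] = [11, 9]
r4 m[φ1→X11] = [1206576, 599616]
r4 m[φ1→X4] = [1282, 976]
r4 m[φ1→X0] = [15768, 14904]
r4 m[φ2→X4] = [6048, 4536]
r4 m[φ2→X8] = [15552, 15120]
r4 m[φ3→X4] = [8, 6]
r4 m[φ4→X0] = [5, 7]
r4 m[φ5→X4] = [9, 6]
r4 m[φ6→X8] = [8, 9]
r4 m[φ7→X8] = [7, 8]
r4 m[φ8→X8] = [9, 4]
r4 m[X9→φ0] = [1, 1]
r4 m[X11→φ1] = [1, 1]
r4 m[X4→φ1] = [435456, 163296]
r4 m[X4→φ2] = [92304, 35136]
r4 m[X4→φ3] = [69781824, 26562816]
r4 m[X4→φ5] = [62028288, 26562816]
r4 m[X8→φ2] = [504, 288]
r4 m[X8→φ6] = [979776, 483840]
r4 m[X8→φ7] = [1119744, 544320]
r4 m[X8→φ8] = [870912, 1088640]
r4 m[X0→φ0] = [78840, 104328]
r4 m[X0→φ1] = [55, 63]
r4 m[X0→φ4] = [173448, 134136]
r5 m[φ0→X9] = [890352, 915840]
r5 m[φ0→X0] = [11, 9]
r5 m[φ1→X11] = [481777632, 235853856]
r5 m[φ1→X4] = [1282, 976]
r5 m[φ1→X0] = [6314112, 5878656]
r5 m[φ2→X4] = [6048, 4536]
r5 m[φ2→X8] = [914112, 892080]
r5 m[φ3→X4] = [8, 6]
r5 m[φ4→X0] = [5, 7]
r5 m[φ5→X4] = [9, 6]
r5 m[φ6→X8] = [8, 9]
r5 m[φ7→X8] = [7, 8]
r5 m[φ8→X8] = [9, 4]
r5 m[X9→φ0] = [1, 1]
r5 m[X11→φ1] = [1, 1]
r5 m[X4→φ1] = [435456, 163296]
r5 m[X4→φ2] = [92304, 35136]
r5 m[X4→φ3] = [69781824, 26562816]
r5 m[X4→φ5] = [62028288, 26562816]
r5 m[X8→φ2] = [504, 288]
r5 m[X8→φ6] = [979776, 483840]
r5 m[X8→φ7] = [1119744, 544320]
r5 m[X8→φ8] = [870912, 1088640]
r5 m[X0→φ0] = [78840, 104328]
r5 m[X0→φ1] = [55, 63]
r5 m[X0→φ4] = [173448, 134136]
r6 m[φ0→X9] = [890352, 915840]
r6 m[φ0→X0] = [11, 9]
r6 m[φ1→X11] = [481777632, 235853856]
r6 m[φ1→X4] = [1282, 976]
r6 m[φ1→X0] = [6314112, 5878656]
r6 m[φ2→X4] = [6048, 4536]
r6 m[φ2→X8] = [914112, 892080]
r6 m[φ3→X4] = [8, 6]
r6 m[φ4→X0] = [5, 7]
r6 m[φ5→X4] = [9, 6]
r6 m[φ6→X8] = [8, 9]
r6 m[φ7→X8] = [7, 8]
r6 m[φ8→X8] = [9, 4]
r6 m[X9→φ0] = [1, 1]
r6 m[X11→φ1] = [1, 1]
r6 m[X4→φ1] = [435456, 163296]
r6 m[X4→φ2] = [92304, 35136]
r6 m[X4→φ3] = [69781824, 26562816]
r6 m[X4→φ5] = [62028288, 26562816]
r6 m[X8→φ2] = [504, 288]
r6 m[X8→φ6] = [57589056, 28546560]
r6 m[X8→φ7] = [65816064, 32114880]
r6 m[X8→φ8] = [51190272, 64229760]
r6 m[X0→φ0] = [31570560, 41150592]
r6 m[X0→φ1] = [55, 63]
r6 m[X0→φ4] = [69455232, 52907904]
r7 m[φ0→X9] = [354025728, 363605760]
r7 m[φ0→X0] = [11, 9]
r7 m[φ1→X11] = [481777632, 235853856]
r7 m[φ1→X4] = [1282, 976]
r7 m[φ1→X0] = [6314112, 5878656]
r7 m[φ2→X4] = [6048, 4536]
r7 m[φ2→X8] = [914112, 892080]
r7 m[φ3→X4] = [8, 6]
r7 m[φ4→X0] = [5, 7]
r7 m[φ5→X4] = [9, 6]
r7 m[φ6→X8] = [8, 9]
r7 m[φ7→X8] = [7, 8]
r7 m[φ8→X8] = [9, 4]
r7 m[X9→φ0] = [1, 1]
r7 m[X11→φ1] = [1, 1]
r7 m[X4→φ1] = [435456, 163296]
r7 m[X4→φ2] = [92304, 35136]
r7 m[X4→φ3] = [69781824, 26562816]
r7 m[X4→φ5] = [62028288, 26562816]
r7 m[X8→φ2] = [504, 288]
r7 m[X8→φ6] = [57589056, 28546560]
r7 m[X8→φ7] = [65816064, 32114880]
r7 m[X8→φ8] = [51190272, 64229760]
r7 m[X0→φ0] = [31570560, 41150592]
r7 m[X0→φ1] = [55, 63]
r7 m[X0→φ4] = [69455232, 52907904]
r8 m[φ0→X9] = [354025728, 363605760]
r8 m[φ0→X0] = [11, 9]
r8 m[φ1→X11] = [481777632, 235853856]
r8 m[φ1→X4] = [1282, 976]
r8 m[φ1→X0] = [6314112, 5878656]
r8 m[φ2→X4] = [6048, 4536]
r8 m[φ2→X8] = [914112, 892080]
r8 m[φ3→X4] = [8, 6]
r8 m[φ4→X0] = [5, 7]
r8 m[φ5→X4] = [9, 6]
r8 m[φ6→X8] = [8, 9]
r8 m[φ7→X8] = [7, 8]
r8 m[φ8→X8] = [9, 4]
r8 m[X9→φ0] = [1, 1]
r8 m[X11→φ1] = [1, 1]
r8 m[X4→φ1] = [435456, 163296]
r8 m[X4→φ2] = [92304, 35136]
r8 m[X4→φ3] = [69781824, 26562816]
r8 m[X4→φ5] = [62028288, 26562816]
r8 m[X8→φ2] = [504, 288]
r8 m[X8→φ6] = [57589056, 28546560]
r8 m[X8→φ7] = [65816064, 32114880]
r8 m[X8→φ8] = [51190272, 64229760]
r8 m[X0→φ0] = [31570560, 41150592]
r8 m[X0→φ1] = [55, 63]
r8 m[X0→φ4] = [69455232, 52907904]
fixed point reached at round 8
b[X0] = ⊗ incoming = [347276160, 370355328]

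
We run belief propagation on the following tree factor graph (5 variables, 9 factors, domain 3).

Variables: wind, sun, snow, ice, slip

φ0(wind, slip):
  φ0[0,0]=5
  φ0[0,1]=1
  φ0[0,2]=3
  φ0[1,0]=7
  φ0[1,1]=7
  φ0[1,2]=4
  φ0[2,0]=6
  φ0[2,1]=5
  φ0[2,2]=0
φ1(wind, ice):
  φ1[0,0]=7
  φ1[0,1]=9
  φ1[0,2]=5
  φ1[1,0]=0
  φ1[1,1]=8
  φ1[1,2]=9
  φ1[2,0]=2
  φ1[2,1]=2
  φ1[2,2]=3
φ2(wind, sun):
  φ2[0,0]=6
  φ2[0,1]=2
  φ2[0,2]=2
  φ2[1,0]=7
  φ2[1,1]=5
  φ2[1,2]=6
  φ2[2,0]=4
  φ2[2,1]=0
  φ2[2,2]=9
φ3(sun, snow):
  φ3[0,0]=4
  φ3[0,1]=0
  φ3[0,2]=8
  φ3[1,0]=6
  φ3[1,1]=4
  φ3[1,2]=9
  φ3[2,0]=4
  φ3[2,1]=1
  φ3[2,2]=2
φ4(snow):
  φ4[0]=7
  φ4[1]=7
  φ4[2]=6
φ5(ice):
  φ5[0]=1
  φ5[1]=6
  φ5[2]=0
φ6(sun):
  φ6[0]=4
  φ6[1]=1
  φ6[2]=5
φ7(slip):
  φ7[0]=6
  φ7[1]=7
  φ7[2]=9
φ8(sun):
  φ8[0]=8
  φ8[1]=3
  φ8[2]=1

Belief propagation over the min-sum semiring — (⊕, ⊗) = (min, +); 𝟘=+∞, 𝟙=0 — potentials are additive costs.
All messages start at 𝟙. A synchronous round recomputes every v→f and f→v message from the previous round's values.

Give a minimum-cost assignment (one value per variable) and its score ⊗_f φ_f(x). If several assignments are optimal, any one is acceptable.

assignment: (wind=2, sun=1, snow=1, ice=0, slip=2); score = 27

init: all messages = 𝟙 over 3 values
r1 m[φ0→wind] = [1, 4, 0]
r1 m[φ0→slip] = [5, 1, 0]
r1 m[φ1→wind] = [5, 0, 2]
r1 m[φ1→ice] = [0, 2, 3]
r1 m[φ2→wind] = [2, 5, 0]
r1 m[φ2→sun] = [4, 0, 2]
r1 m[φ3→sun] = [0, 4, 1]
r1 m[φ3→snow] = [4, 0, 2]
r1 m[φ4→snow] = [7, 7, 6]
r1 m[φ5→ice] = [1, 6, 0]
r1 m[φ6→sun] = [4, 1, 5]
r1 m[φ7→slip] = [6, 7, 9]
r1 m[φ8→sun] = [8, 3, 1]
r1 m[wind→φ0] = [0, 0, 0]
r1 m[wind→φ1] = [0, 0, 0]
r1 m[wind→φ2] = [0, 0, 0]
r1 m[sun→φ2] = [0, 0, 0]
r1 m[sun→φ3] = [0, 0, 0]
r1 m[sun→φ6] = [0, 0, 0]
r1 m[sun→φ8] = [0, 0, 0]
r1 m[snow→φ3] = [0, 0, 0]
r1 m[snow→φ4] = [0, 0, 0]
r1 m[ice→φ1] = [0, 0, 0]
r1 m[ice→φ5] = [0, 0, 0]
r1 m[slip→φ0] = [0, 0, 0]
r1 m[slip→φ7] = [0, 0, 0]
r2 m[φ0→wind] = [1, 4, 0]
r2 m[φ0→slip] = [5, 1, 0]
r2 m[φ1→wind] = [5, 0, 2]
r2 m[φ1→ice] = [0, 2, 3]
r2 m[φ2→wind] = [2, 5, 0]
r2 m[φ2→sun] = [4, 0, 2]
r2 m[φ3→sun] = [0, 4, 1]
r2 m[φ3→snow] = [4, 0, 2]
r2 m[φ4→snow] = [7, 7, 6]
r2 m[φ5→ice] = [1, 6, 0]
r2 m[φ6→sun] = [4, 1, 5]
r2 m[φ7→slip] = [6, 7, 9]
r2 m[φ8→sun] = [8, 3, 1]
r2 m[wind→φ0] = [7, 5, 2]
r2 m[wind→φ1] = [3, 9, 0]
r2 m[wind→φ2] = [6, 4, 2]
r2 m[sun→φ2] = [12, 8, 7]
r2 m[sun→φ3] = [16, 4, 8]
r2 m[sun→φ6] = [12, 7, 4]
r2 m[sun→φ8] = [8, 5, 8]
r2 m[snow→φ3] = [7, 7, 6]
r2 m[snow→φ4] = [4, 0, 2]
r2 m[ice→φ1] = [1, 6, 0]
r2 m[ice→φ5] = [0, 2, 3]
r2 m[slip→φ0] = [6, 7, 9]
r2 m[slip→φ7] = [5, 1, 0]
r3 m[φ0→wind] = [8, 13, 9]
r3 m[φ0→slip] = [8, 7, 2]
r3 m[φ1→wind] = [5, 1, 3]
r3 m[φ1→ice] = [2, 2, 3]
r3 m[φ2→wind] = [9, 13, 8]
r3 m[φ2→sun] = [6, 2, 8]
r3 m[φ3→sun] = [7, 11, 8]
r3 m[φ3→snow] = [10, 8, 10]
r3 m[φ4→snow] = [7, 7, 6]
r3 m[φ5→ice] = [1, 6, 0]
r3 m[φ6→sun] = [4, 1, 5]
r3 m[φ7→slip] = [6, 7, 9]
r3 m[φ8→sun] = [8, 3, 1]
r3 m[wind→φ0] = [7, 5, 2]
r3 m[wind→φ1] = [3, 9, 0]
r3 m[wind→φ2] = [6, 4, 2]
r3 m[sun→φ2] = [12, 8, 7]
r3 m[sun→φ3] = [16, 4, 8]
r3 m[sun→φ6] = [12, 7, 4]
r3 m[sun→φ8] = [8, 5, 8]
r3 m[snow→φ3] = [7, 7, 6]
r3 m[snow→φ4] = [4, 0, 2]
r3 m[ice→φ1] = [1, 6, 0]
r3 m[ice→φ5] = [0, 2, 3]
r3 m[slip→φ0] = [6, 7, 9]
r3 m[slip→φ7] = [5, 1, 0]
r4 m[φ0→wind] = [8, 13, 9]
r4 m[φ0→slip] = [8, 7, 2]
r4 m[φ1→wind] = [5, 1, 3]
r4 m[φ1→ice] = [2, 2, 3]
r4 m[φ2→wind] = [9, 13, 8]
r4 m[φ2→sun] = [6, 2, 8]
r4 m[φ3→sun] = [7, 11, 8]
r4 m[φ3→snow] = [10, 8, 10]
r4 m[φ4→snow] = [7, 7, 6]
r4 m[φ5→ice] = [1, 6, 0]
r4 m[φ6→sun] = [4, 1, 5]
r4 m[φ7→slip] = [6, 7, 9]
r4 m[φ8→sun] = [8, 3, 1]
r4 m[wind→φ0] = [14, 14, 11]
r4 m[wind→φ1] = [17, 26, 17]
r4 m[wind→φ2] = [13, 14, 12]
r4 m[sun→φ2] = [19, 15, 14]
r4 m[sun→φ3] = [18, 6, 14]
r4 m[sun→φ6] = [21, 16, 17]
r4 m[sun→φ8] = [17, 14, 21]
r4 m[snow→φ3] = [7, 7, 6]
r4 m[snow→φ4] = [10, 8, 10]
r4 m[ice→φ1] = [1, 6, 0]
r4 m[ice→φ5] = [2, 2, 3]
r4 m[slip→φ0] = [6, 7, 9]
r4 m[slip→φ7] = [8, 7, 2]
r5 m[φ0→wind] = [8, 13, 9]
r5 m[φ0→slip] = [17, 15, 11]
r5 m[φ1→wind] = [5, 1, 3]
r5 m[φ1→ice] = [19, 19, 20]
r5 m[φ2→wind] = [16, 20, 15]
r5 m[φ2→sun] = [16, 12, 15]
r5 m[φ3→sun] = [7, 11, 8]
r5 m[φ3→snow] = [12, 10, 15]
r5 m[φ4→snow] = [7, 7, 6]
r5 m[φ5→ice] = [1, 6, 0]
r5 m[φ6→sun] = [4, 1, 5]
r5 m[φ7→slip] = [6, 7, 9]
r5 m[φ8→sun] = [8, 3, 1]
r5 m[wind→φ0] = [14, 14, 11]
r5 m[wind→φ1] = [17, 26, 17]
r5 m[wind→φ2] = [13, 14, 12]
r5 m[sun→φ2] = [19, 15, 14]
r5 m[sun→φ3] = [18, 6, 14]
r5 m[sun→φ6] = [21, 16, 17]
r5 m[sun→φ8] = [17, 14, 21]
r5 m[snow→φ3] = [7, 7, 6]
r5 m[snow→φ4] = [10, 8, 10]
r5 m[ice→φ1] = [1, 6, 0]
r5 m[ice→φ5] = [2, 2, 3]
r5 m[slip→φ0] = [6, 7, 9]
r5 m[slip→φ7] = [8, 7, 2]
r6 m[φ0→wind] = [8, 13, 9]
r6 m[φ0→slip] = [17, 15, 11]
r6 m[φ1→wind] = [5, 1, 3]
r6 m[φ1→ice] = [19, 19, 20]
r6 m[φ2→wind] = [16, 20, 15]
r6 m[φ2→sun] = [16, 12, 15]
r6 m[φ3→sun] = [7, 11, 8]
r6 m[φ3→snow] = [12, 10, 15]
r6 m[φ4→snow] = [7, 7, 6]
r6 m[φ5→ice] = [1, 6, 0]
r6 m[φ6→sun] = [4, 1, 5]
r6 m[φ7→slip] = [6, 7, 9]
r6 m[φ8→sun] = [8, 3, 1]
r6 m[wind→φ0] = [21, 21, 18]
r6 m[wind→φ1] = [24, 33, 24]
r6 m[wind→φ2] = [13, 14, 12]
r6 m[sun→φ2] = [19, 15, 14]
r6 m[sun→φ3] = [28, 16, 21]
r6 m[sun→φ6] = [31, 26, 24]
r6 m[sun→φ8] = [27, 24, 28]
r6 m[snow→φ3] = [7, 7, 6]
r6 m[snow→φ4] = [12, 10, 15]
r6 m[ice→φ1] = [1, 6, 0]
r6 m[ice→φ5] = [19, 19, 20]
r6 m[slip→φ0] = [6, 7, 9]
r6 m[slip→φ7] = [17, 15, 11]
r7 m[φ0→wind] = [8, 13, 9]
r7 m[φ0→slip] = [24, 22, 18]
r7 m[φ1→wind] = [5, 1, 3]
r7 m[φ1→ice] = [26, 26, 27]
r7 m[φ2→wind] = [16, 20, 15]
r7 m[φ2→sun] = [16, 12, 15]
r7 m[φ3→sun] = [7, 11, 8]
r7 m[φ3→snow] = [22, 20, 23]
r7 m[φ4→snow] = [7, 7, 6]
r7 m[φ5→ice] = [1, 6, 0]
r7 m[φ6→sun] = [4, 1, 5]
r7 m[φ7→slip] = [6, 7, 9]
r7 m[φ8→sun] = [8, 3, 1]
r7 m[wind→φ0] = [21, 21, 18]
r7 m[wind→φ1] = [24, 33, 24]
r7 m[wind→φ2] = [13, 14, 12]
r7 m[sun→φ2] = [19, 15, 14]
r7 m[sun→φ3] = [28, 16, 21]
r7 m[sun→φ6] = [31, 26, 24]
r7 m[sun→φ8] = [27, 24, 28]
r7 m[snow→φ3] = [7, 7, 6]
r7 m[snow→φ4] = [12, 10, 15]
r7 m[ice→φ1] = [1, 6, 0]
r7 m[ice→φ5] = [19, 19, 20]
r7 m[slip→φ0] = [6, 7, 9]
r7 m[slip→φ7] = [17, 15, 11]
r8 m[φ0→wind] = [8, 13, 9]
r8 m[φ0→slip] = [24, 22, 18]
r8 m[φ1→wind] = [5, 1, 3]
r8 m[φ1→ice] = [26, 26, 27]
r8 m[φ2→wind] = [16, 20, 15]
r8 m[φ2→sun] = [16, 12, 15]
r8 m[φ3→sun] = [7, 11, 8]
r8 m[φ3→snow] = [22, 20, 23]
r8 m[φ4→snow] = [7, 7, 6]
r8 m[φ5→ice] = [1, 6, 0]
r8 m[φ6→sun] = [4, 1, 5]
r8 m[φ7→slip] = [6, 7, 9]
r8 m[φ8→sun] = [8, 3, 1]
r8 m[wind→φ0] = [21, 21, 18]
r8 m[wind→φ1] = [24, 33, 24]
r8 m[wind→φ2] = [13, 14, 12]
r8 m[sun→φ2] = [19, 15, 14]
r8 m[sun→φ3] = [28, 16, 21]
r8 m[sun→φ6] = [31, 26, 24]
r8 m[sun→φ8] = [27, 24, 28]
r8 m[snow→φ3] = [7, 7, 6]
r8 m[snow→φ4] = [22, 20, 23]
r8 m[ice→φ1] = [1, 6, 0]
r8 m[ice→φ5] = [26, 26, 27]
r8 m[slip→φ0] = [6, 7, 9]
r8 m[slip→φ7] = [24, 22, 18]
r9 m[φ0→wind] = [8, 13, 9]
r9 m[φ0→slip] = [24, 22, 18]
r9 m[φ1→wind] = [5, 1, 3]
r9 m[φ1→ice] = [26, 26, 27]
r9 m[φ2→wind] = [16, 20, 15]
r9 m[φ2→sun] = [16, 12, 15]
r9 m[φ3→sun] = [7, 11, 8]
r9 m[φ3→snow] = [22, 20, 23]
r9 m[φ4→snow] = [7, 7, 6]
r9 m[φ5→ice] = [1, 6, 0]
r9 m[φ6→sun] = [4, 1, 5]
r9 m[φ7→slip] = [6, 7, 9]
r9 m[φ8→sun] = [8, 3, 1]
r9 m[wind→φ0] = [21, 21, 18]
r9 m[wind→φ1] = [24, 33, 24]
r9 m[wind→φ2] = [13, 14, 12]
r9 m[sun→φ2] = [19, 15, 14]
r9 m[sun→φ3] = [28, 16, 21]
r9 m[sun→φ6] = [31, 26, 24]
r9 m[sun→φ8] = [27, 24, 28]
r9 m[snow→φ3] = [7, 7, 6]
r9 m[snow→φ4] = [22, 20, 23]
r9 m[ice→φ1] = [1, 6, 0]
r9 m[ice→φ5] = [26, 26, 27]
r9 m[slip→φ0] = [6, 7, 9]
r9 m[slip→φ7] = [24, 22, 18]
fixed point reached at round 9
traceback from wind: (wind=2, sun=1, snow=1, ice=0, slip=2), score=27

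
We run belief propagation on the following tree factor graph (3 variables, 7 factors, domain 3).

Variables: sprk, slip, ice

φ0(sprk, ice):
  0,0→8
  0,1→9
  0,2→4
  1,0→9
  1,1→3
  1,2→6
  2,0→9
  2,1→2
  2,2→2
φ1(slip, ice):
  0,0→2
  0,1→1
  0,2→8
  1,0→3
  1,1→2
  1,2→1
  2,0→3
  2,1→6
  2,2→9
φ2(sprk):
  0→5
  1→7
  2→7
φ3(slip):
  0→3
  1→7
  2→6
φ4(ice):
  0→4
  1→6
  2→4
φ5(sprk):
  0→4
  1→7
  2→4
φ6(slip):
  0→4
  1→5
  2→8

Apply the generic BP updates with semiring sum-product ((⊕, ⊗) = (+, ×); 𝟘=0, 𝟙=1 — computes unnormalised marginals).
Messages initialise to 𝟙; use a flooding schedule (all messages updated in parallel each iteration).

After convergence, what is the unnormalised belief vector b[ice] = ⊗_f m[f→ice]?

init: all messages = 𝟙 over 3 values
r1 m[φ0→sprk] = [21, 18, 13]
r1 m[φ0→ice] = [26, 14, 12]
r1 m[φ1→slip] = [11, 6, 18]
r1 m[φ1→ice] = [8, 9, 18]
r1 m[φ2→sprk] = [5, 7, 7]
r1 m[φ3→slip] = [3, 7, 6]
r1 m[φ4→ice] = [4, 6, 4]
r1 m[φ5→sprk] = [4, 7, 4]
r1 m[φ6→slip] = [4, 5, 8]
r1 m[sprk→φ0] = [1, 1, 1]
r1 m[sprk→φ2] = [1, 1, 1]
r1 m[sprk→φ5] = [1, 1, 1]
r1 m[slip→φ1] = [1, 1, 1]
r1 m[slip→φ3] = [1, 1, 1]
r1 m[slip→φ6] = [1, 1, 1]
r1 m[ice→φ0] = [1, 1, 1]
r1 m[ice→φ1] = [1, 1, 1]
r1 m[ice→φ4] = [1, 1, 1]
r2 m[φ0→sprk] = [21, 18, 13]
r2 m[φ0→ice] = [26, 14, 12]
r2 m[φ1→slip] = [11, 6, 18]
r2 m[φ1→ice] = [8, 9, 18]
r2 m[φ2→sprk] = [5, 7, 7]
r2 m[φ3→slip] = [3, 7, 6]
r2 m[φ4→ice] = [4, 6, 4]
r2 m[φ5→sprk] = [4, 7, 4]
r2 m[φ6→slip] = [4, 5, 8]
r2 m[sprk→φ0] = [20, 49, 28]
r2 m[sprk→φ2] = [84, 126, 52]
r2 m[sprk→φ5] = [105, 126, 91]
r2 m[slip→φ1] = [12, 35, 48]
r2 m[slip→φ3] = [44, 30, 144]
r2 m[slip→φ6] = [33, 42, 108]
r2 m[ice→φ0] = [32, 54, 72]
r2 m[ice→φ1] = [104, 84, 48]
r2 m[ice→φ4] = [208, 126, 216]
r3 m[φ0→sprk] = [1030, 882, 540]
r3 m[φ0→ice] = [853, 383, 430]
r3 m[φ1→slip] = [676, 528, 1248]
r3 m[φ1→ice] = [273, 370, 563]
r3 m[φ2→sprk] = [5, 7, 7]
r3 m[φ3→slip] = [3, 7, 6]
r3 m[φ4→ice] = [4, 6, 4]
r3 m[φ5→sprk] = [4, 7, 4]
r3 m[φ6→slip] = [4, 5, 8]
r3 m[sprk→φ0] = [20, 49, 28]
r3 m[sprk→φ2] = [84, 126, 52]
r3 m[sprk→φ5] = [105, 126, 91]
r3 m[slip→φ1] = [12, 35, 48]
r3 m[slip→φ3] = [44, 30, 144]
r3 m[slip→φ6] = [33, 42, 108]
r3 m[ice→φ0] = [32, 54, 72]
r3 m[ice→φ1] = [104, 84, 48]
r3 m[ice→φ4] = [208, 126, 216]
r4 m[φ0→sprk] = [1030, 882, 540]
r4 m[φ0→ice] = [853, 383, 430]
r4 m[φ1→slip] = [676, 528, 1248]
r4 m[φ1→ice] = [273, 370, 563]
r4 m[φ2→sprk] = [5, 7, 7]
r4 m[φ3→slip] = [3, 7, 6]
r4 m[φ4→ice] = [4, 6, 4]
r4 m[φ5→sprk] = [4, 7, 4]
r4 m[φ6→slip] = [4, 5, 8]
r4 m[sprk→φ0] = [20, 49, 28]
r4 m[sprk→φ2] = [4120, 6174, 2160]
r4 m[sprk→φ5] = [5150, 6174, 3780]
r4 m[slip→φ1] = [12, 35, 48]
r4 m[slip→φ3] = [2704, 2640, 9984]
r4 m[slip→φ6] = [2028, 3696, 7488]
r4 m[ice→φ0] = [1092, 2220, 2252]
r4 m[ice→φ1] = [3412, 2298, 1720]
r4 m[ice→φ4] = [232869, 141710, 242090]
r5 m[φ0→sprk] = [37724, 30000, 18772]
r5 m[φ0→ice] = [853, 383, 430]
r5 m[φ1→slip] = [22882, 16552, 39504]
r5 m[φ1→ice] = [273, 370, 563]
r5 m[φ2→sprk] = [5, 7, 7]
r5 m[φ3→slip] = [3, 7, 6]
r5 m[φ4→ice] = [4, 6, 4]
r5 m[φ5→sprk] = [4, 7, 4]
r5 m[φ6→slip] = [4, 5, 8]
r5 m[sprk→φ0] = [20, 49, 28]
r5 m[sprk→φ2] = [4120, 6174, 2160]
r5 m[sprk→φ5] = [5150, 6174, 3780]
r5 m[slip→φ1] = [12, 35, 48]
r5 m[slip→φ3] = [2704, 2640, 9984]
r5 m[slip→φ6] = [2028, 3696, 7488]
r5 m[ice→φ0] = [1092, 2220, 2252]
r5 m[ice→φ1] = [3412, 2298, 1720]
r5 m[ice→φ4] = [232869, 141710, 242090]
r6 m[φ0→sprk] = [37724, 30000, 18772]
r6 m[φ0→ice] = [853, 383, 430]
r6 m[φ1→slip] = [22882, 16552, 39504]
r6 m[φ1→ice] = [273, 370, 563]
r6 m[φ2→sprk] = [5, 7, 7]
r6 m[φ3→slip] = [3, 7, 6]
r6 m[φ4→ice] = [4, 6, 4]
r6 m[φ5→sprk] = [4, 7, 4]
r6 m[φ6→slip] = [4, 5, 8]
r6 m[sprk→φ0] = [20, 49, 28]
r6 m[sprk→φ2] = [150896, 210000, 75088]
r6 m[sprk→φ5] = [188620, 210000, 131404]
r6 m[slip→φ1] = [12, 35, 48]
r6 m[slip→φ3] = [91528, 82760, 316032]
r6 m[slip→φ6] = [68646, 115864, 237024]
r6 m[ice→φ0] = [1092, 2220, 2252]
r6 m[ice→φ1] = [3412, 2298, 1720]
r6 m[ice→φ4] = [232869, 141710, 242090]
r7 m[φ0→sprk] = [37724, 30000, 18772]
r7 m[φ0→ice] = [853, 383, 430]
r7 m[φ1→slip] = [22882, 16552, 39504]
r7 m[φ1→ice] = [273, 370, 563]
r7 m[φ2→sprk] = [5, 7, 7]
r7 m[φ3→slip] = [3, 7, 6]
r7 m[φ4→ice] = [4, 6, 4]
r7 m[φ5→sprk] = [4, 7, 4]
r7 m[φ6→slip] = [4, 5, 8]
r7 m[sprk→φ0] = [20, 49, 28]
r7 m[sprk→φ2] = [150896, 210000, 75088]
r7 m[sprk→φ5] = [188620, 210000, 131404]
r7 m[slip→φ1] = [12, 35, 48]
r7 m[slip→φ3] = [91528, 82760, 316032]
r7 m[slip→φ6] = [68646, 115864, 237024]
r7 m[ice→φ0] = [1092, 2220, 2252]
r7 m[ice→φ1] = [3412, 2298, 1720]
r7 m[ice→φ4] = [232869, 141710, 242090]
fixed point reached at round 7
b[ice] = ⊗ incoming = [931476, 850260, 968360]

b[ice] = [931476, 850260, 968360]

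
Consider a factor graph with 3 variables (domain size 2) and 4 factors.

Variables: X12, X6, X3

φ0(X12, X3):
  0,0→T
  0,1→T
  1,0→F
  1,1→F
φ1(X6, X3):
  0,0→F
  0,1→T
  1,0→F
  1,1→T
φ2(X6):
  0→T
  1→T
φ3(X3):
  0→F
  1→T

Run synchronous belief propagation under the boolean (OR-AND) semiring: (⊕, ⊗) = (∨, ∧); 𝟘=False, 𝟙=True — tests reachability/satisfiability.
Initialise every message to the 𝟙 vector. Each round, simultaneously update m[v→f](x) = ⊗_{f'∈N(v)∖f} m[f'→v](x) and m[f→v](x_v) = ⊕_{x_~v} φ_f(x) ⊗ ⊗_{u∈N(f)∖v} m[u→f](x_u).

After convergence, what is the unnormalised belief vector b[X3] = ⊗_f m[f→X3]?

b[X3] = [F, T]

init: all messages = 𝟙 over 2 values
r1 m[φ0→X12] = [T, F]
r1 m[φ0→X3] = [T, T]
r1 m[φ1→X6] = [T, T]
r1 m[φ1→X3] = [F, T]
r1 m[φ2→X6] = [T, T]
r1 m[φ3→X3] = [F, T]
r1 m[X12→φ0] = [T, T]
r1 m[X6→φ1] = [T, T]
r1 m[X6→φ2] = [T, T]
r1 m[X3→φ0] = [T, T]
r1 m[X3→φ1] = [T, T]
r1 m[X3→φ3] = [T, T]
r2 m[φ0→X12] = [T, F]
r2 m[φ0→X3] = [T, T]
r2 m[φ1→X6] = [T, T]
r2 m[φ1→X3] = [F, T]
r2 m[φ2→X6] = [T, T]
r2 m[φ3→X3] = [F, T]
r2 m[X12→φ0] = [T, T]
r2 m[X6→φ1] = [T, T]
r2 m[X6→φ2] = [T, T]
r2 m[X3→φ0] = [F, T]
r2 m[X3→φ1] = [F, T]
r2 m[X3→φ3] = [F, T]
r3 m[φ0→X12] = [T, F]
r3 m[φ0→X3] = [T, T]
r3 m[φ1→X6] = [T, T]
r3 m[φ1→X3] = [F, T]
r3 m[φ2→X6] = [T, T]
r3 m[φ3→X3] = [F, T]
r3 m[X12→φ0] = [T, T]
r3 m[X6→φ1] = [T, T]
r3 m[X6→φ2] = [T, T]
r3 m[X3→φ0] = [F, T]
r3 m[X3→φ1] = [F, T]
r3 m[X3→φ3] = [F, T]
fixed point reached at round 3
b[X3] = ⊗ incoming = [F, T]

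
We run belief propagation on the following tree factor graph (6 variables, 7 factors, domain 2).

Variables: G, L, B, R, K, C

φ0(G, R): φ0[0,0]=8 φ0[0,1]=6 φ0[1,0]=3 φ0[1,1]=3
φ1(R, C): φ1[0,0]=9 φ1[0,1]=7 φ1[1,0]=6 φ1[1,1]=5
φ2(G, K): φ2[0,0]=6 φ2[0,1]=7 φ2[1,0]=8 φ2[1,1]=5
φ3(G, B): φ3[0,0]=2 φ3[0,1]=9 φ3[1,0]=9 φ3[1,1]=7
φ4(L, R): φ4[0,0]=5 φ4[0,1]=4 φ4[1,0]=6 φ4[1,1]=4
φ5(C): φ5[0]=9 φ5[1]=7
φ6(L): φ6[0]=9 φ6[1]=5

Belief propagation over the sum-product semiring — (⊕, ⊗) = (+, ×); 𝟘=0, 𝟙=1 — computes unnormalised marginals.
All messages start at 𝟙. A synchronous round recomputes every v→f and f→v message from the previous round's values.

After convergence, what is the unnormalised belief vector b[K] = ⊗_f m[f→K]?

b[K] = [12779520, 11844768]

init: all messages = 𝟙 over 2 values
r1 m[φ0→G] = [14, 6]
r1 m[φ0→R] = [11, 9]
r1 m[φ1→R] = [16, 11]
r1 m[φ1→C] = [15, 12]
r1 m[φ2→G] = [13, 13]
r1 m[φ2→K] = [14, 12]
r1 m[φ3→G] = [11, 16]
r1 m[φ3→B] = [11, 16]
r1 m[φ4→L] = [9, 10]
r1 m[φ4→R] = [11, 8]
r1 m[φ5→C] = [9, 7]
r1 m[φ6→L] = [9, 5]
r1 m[G→φ0] = [1, 1]
r1 m[G→φ2] = [1, 1]
r1 m[G→φ3] = [1, 1]
r1 m[L→φ4] = [1, 1]
r1 m[L→φ6] = [1, 1]
r1 m[B→φ3] = [1, 1]
r1 m[R→φ0] = [1, 1]
r1 m[R→φ1] = [1, 1]
r1 m[R→φ4] = [1, 1]
r1 m[K→φ2] = [1, 1]
r1 m[C→φ1] = [1, 1]
r1 m[C→φ5] = [1, 1]
r2 m[φ0→G] = [14, 6]
r2 m[φ0→R] = [11, 9]
r2 m[φ1→R] = [16, 11]
r2 m[φ1→C] = [15, 12]
r2 m[φ2→G] = [13, 13]
r2 m[φ2→K] = [14, 12]
r2 m[φ3→G] = [11, 16]
r2 m[φ3→B] = [11, 16]
r2 m[φ4→L] = [9, 10]
r2 m[φ4→R] = [11, 8]
r2 m[φ5→C] = [9, 7]
r2 m[φ6→L] = [9, 5]
r2 m[G→φ0] = [143, 208]
r2 m[G→φ2] = [154, 96]
r2 m[G→φ3] = [182, 78]
r2 m[L→φ4] = [9, 5]
r2 m[L→φ6] = [9, 10]
r2 m[B→φ3] = [1, 1]
r2 m[R→φ0] = [176, 88]
r2 m[R→φ1] = [121, 72]
r2 m[R→φ4] = [176, 99]
r2 m[K→φ2] = [1, 1]
r2 m[C→φ1] = [9, 7]
r2 m[C→φ5] = [15, 12]
r3 m[φ0→G] = [1936, 792]
r3 m[φ0→R] = [1768, 1482]
r3 m[φ1→R] = [130, 89]
r3 m[φ1→C] = [1521, 1207]
r3 m[φ2→G] = [13, 13]
r3 m[φ2→K] = [1692, 1558]
r3 m[φ3→G] = [11, 16]
r3 m[φ3→B] = [1066, 2184]
r3 m[φ4→L] = [1276, 1452]
r3 m[φ4→R] = [75, 56]
r3 m[φ5→C] = [9, 7]
r3 m[φ6→L] = [9, 5]
r3 m[G→φ0] = [143, 208]
r3 m[G→φ2] = [154, 96]
r3 m[G→φ3] = [182, 78]
r3 m[L→φ4] = [9, 5]
r3 m[L→φ6] = [9, 10]
r3 m[B→φ3] = [1, 1]
r3 m[R→φ0] = [176, 88]
r3 m[R→φ1] = [121, 72]
r3 m[R→φ4] = [176, 99]
r3 m[K→φ2] = [1, 1]
r3 m[C→φ1] = [9, 7]
r3 m[C→φ5] = [15, 12]
r4 m[φ0→G] = [1936, 792]
r4 m[φ0→R] = [1768, 1482]
r4 m[φ1→R] = [130, 89]
r4 m[φ1→C] = [1521, 1207]
r4 m[φ2→G] = [13, 13]
r4 m[φ2→K] = [1692, 1558]
r4 m[φ3→G] = [11, 16]
r4 m[φ3→B] = [1066, 2184]
r4 m[φ4→L] = [1276, 1452]
r4 m[φ4→R] = [75, 56]
r4 m[φ5→C] = [9, 7]
r4 m[φ6→L] = [9, 5]
r4 m[G→φ0] = [143, 208]
r4 m[G→φ2] = [21296, 12672]
r4 m[G→φ3] = [25168, 10296]
r4 m[L→φ4] = [9, 5]
r4 m[L→φ6] = [1276, 1452]
r4 m[B→φ3] = [1, 1]
r4 m[R→φ0] = [9750, 4984]
r4 m[R→φ1] = [132600, 82992]
r4 m[R→φ4] = [229840, 131898]
r4 m[K→φ2] = [1, 1]
r4 m[C→φ1] = [9, 7]
r4 m[C→φ5] = [1521, 1207]
r5 m[φ0→G] = [107904, 44202]
r5 m[φ0→R] = [1768, 1482]
r5 m[φ1→R] = [130, 89]
r5 m[φ1→C] = [1691352, 1343160]
r5 m[φ2→G] = [13, 13]
r5 m[φ2→K] = [229152, 212432]
r5 m[φ3→G] = [11, 16]
r5 m[φ3→B] = [143000, 298584]
r5 m[φ4→L] = [1676792, 1906632]
r5 m[φ4→R] = [75, 56]
r5 m[φ5→C] = [9, 7]
r5 m[φ6→L] = [9, 5]
r5 m[G→φ0] = [143, 208]
r5 m[G→φ2] = [21296, 12672]
r5 m[G→φ3] = [25168, 10296]
r5 m[L→φ4] = [9, 5]
r5 m[L→φ6] = [1276, 1452]
r5 m[B→φ3] = [1, 1]
r5 m[R→φ0] = [9750, 4984]
r5 m[R→φ1] = [132600, 82992]
r5 m[R→φ4] = [229840, 131898]
r5 m[K→φ2] = [1, 1]
r5 m[C→φ1] = [9, 7]
r5 m[C→φ5] = [1521, 1207]
r6 m[φ0→G] = [107904, 44202]
r6 m[φ0→R] = [1768, 1482]
r6 m[φ1→R] = [130, 89]
r6 m[φ1→C] = [1691352, 1343160]
r6 m[φ2→G] = [13, 13]
r6 m[φ2→K] = [229152, 212432]
r6 m[φ3→G] = [11, 16]
r6 m[φ3→B] = [143000, 298584]
r6 m[φ4→L] = [1676792, 1906632]
r6 m[φ4→R] = [75, 56]
r6 m[φ5→C] = [9, 7]
r6 m[φ6→L] = [9, 5]
r6 m[G→φ0] = [143, 208]
r6 m[G→φ2] = [1186944, 707232]
r6 m[G→φ3] = [1402752, 574626]
r6 m[L→φ4] = [9, 5]
r6 m[L→φ6] = [1676792, 1906632]
r6 m[B→φ3] = [1, 1]
r6 m[R→φ0] = [9750, 4984]
r6 m[R→φ1] = [132600, 82992]
r6 m[R→φ4] = [229840, 131898]
r6 m[K→φ2] = [1, 1]
r6 m[C→φ1] = [9, 7]
r6 m[C→φ5] = [1691352, 1343160]
r7 m[φ0→G] = [107904, 44202]
r7 m[φ0→R] = [1768, 1482]
r7 m[φ1→R] = [130, 89]
r7 m[φ1→C] = [1691352, 1343160]
r7 m[φ2→G] = [13, 13]
r7 m[φ2→K] = [12779520, 11844768]
r7 m[φ3→G] = [11, 16]
r7 m[φ3→B] = [7977138, 16647150]
r7 m[φ4→L] = [1676792, 1906632]
r7 m[φ4→R] = [75, 56]
r7 m[φ5→C] = [9, 7]
r7 m[φ6→L] = [9, 5]
r7 m[G→φ0] = [143, 208]
r7 m[G→φ2] = [1186944, 707232]
r7 m[G→φ3] = [1402752, 574626]
r7 m[L→φ4] = [9, 5]
r7 m[L→φ6] = [1676792, 1906632]
r7 m[B→φ3] = [1, 1]
r7 m[R→φ0] = [9750, 4984]
r7 m[R→φ1] = [132600, 82992]
r7 m[R→φ4] = [229840, 131898]
r7 m[K→φ2] = [1, 1]
r7 m[C→φ1] = [9, 7]
r7 m[C→φ5] = [1691352, 1343160]
r8 m[φ0→G] = [107904, 44202]
r8 m[φ0→R] = [1768, 1482]
r8 m[φ1→R] = [130, 89]
r8 m[φ1→C] = [1691352, 1343160]
r8 m[φ2→G] = [13, 13]
r8 m[φ2→K] = [12779520, 11844768]
r8 m[φ3→G] = [11, 16]
r8 m[φ3→B] = [7977138, 16647150]
r8 m[φ4→L] = [1676792, 1906632]
r8 m[φ4→R] = [75, 56]
r8 m[φ5→C] = [9, 7]
r8 m[φ6→L] = [9, 5]
r8 m[G→φ0] = [143, 208]
r8 m[G→φ2] = [1186944, 707232]
r8 m[G→φ3] = [1402752, 574626]
r8 m[L→φ4] = [9, 5]
r8 m[L→φ6] = [1676792, 1906632]
r8 m[B→φ3] = [1, 1]
r8 m[R→φ0] = [9750, 4984]
r8 m[R→φ1] = [132600, 82992]
r8 m[R→φ4] = [229840, 131898]
r8 m[K→φ2] = [1, 1]
r8 m[C→φ1] = [9, 7]
r8 m[C→φ5] = [1691352, 1343160]
fixed point reached at round 8
b[K] = ⊗ incoming = [12779520, 11844768]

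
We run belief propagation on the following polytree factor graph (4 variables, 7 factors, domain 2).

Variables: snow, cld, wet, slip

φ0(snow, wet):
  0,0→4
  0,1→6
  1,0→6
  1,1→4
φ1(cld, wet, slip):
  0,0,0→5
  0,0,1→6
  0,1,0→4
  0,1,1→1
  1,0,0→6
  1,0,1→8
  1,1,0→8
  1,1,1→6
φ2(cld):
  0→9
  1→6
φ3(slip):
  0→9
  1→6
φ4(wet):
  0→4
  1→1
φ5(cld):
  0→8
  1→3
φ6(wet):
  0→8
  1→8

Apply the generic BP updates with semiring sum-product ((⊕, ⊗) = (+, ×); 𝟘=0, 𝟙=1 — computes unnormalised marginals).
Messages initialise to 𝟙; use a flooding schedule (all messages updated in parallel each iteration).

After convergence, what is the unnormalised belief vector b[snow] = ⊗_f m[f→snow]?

init: all messages = 𝟙 over 2 values
r1 m[φ0→snow] = [10, 10]
r1 m[φ0→wet] = [10, 10]
r1 m[φ1→cld] = [16, 28]
r1 m[φ1→wet] = [25, 19]
r1 m[φ1→slip] = [23, 21]
r1 m[φ2→cld] = [9, 6]
r1 m[φ3→slip] = [9, 6]
r1 m[φ4→wet] = [4, 1]
r1 m[φ5→cld] = [8, 3]
r1 m[φ6→wet] = [8, 8]
r1 m[snow→φ0] = [1, 1]
r1 m[cld→φ1] = [1, 1]
r1 m[cld→φ2] = [1, 1]
r1 m[cld→φ5] = [1, 1]
r1 m[wet→φ0] = [1, 1]
r1 m[wet→φ1] = [1, 1]
r1 m[wet→φ4] = [1, 1]
r1 m[wet→φ6] = [1, 1]
r1 m[slip→φ1] = [1, 1]
r1 m[slip→φ3] = [1, 1]
r2 m[φ0→snow] = [10, 10]
r2 m[φ0→wet] = [10, 10]
r2 m[φ1→cld] = [16, 28]
r2 m[φ1→wet] = [25, 19]
r2 m[φ1→slip] = [23, 21]
r2 m[φ2→cld] = [9, 6]
r2 m[φ3→slip] = [9, 6]
r2 m[φ4→wet] = [4, 1]
r2 m[φ5→cld] = [8, 3]
r2 m[φ6→wet] = [8, 8]
r2 m[snow→φ0] = [1, 1]
r2 m[cld→φ1] = [72, 18]
r2 m[cld→φ2] = [128, 84]
r2 m[cld→φ5] = [144, 168]
r2 m[wet→φ0] = [800, 152]
r2 m[wet→φ1] = [320, 80]
r2 m[wet→φ4] = [2000, 1520]
r2 m[wet→φ6] = [1000, 190]
r2 m[slip→φ1] = [9, 6]
r2 m[slip→φ3] = [23, 21]
r3 m[φ0→snow] = [4112, 5408]
r3 m[φ0→wet] = [10, 10]
r3 m[φ1→cld] = [29280, 41280]
r3 m[φ1→wet] = [7668, 4968]
r3 m[φ1→slip] = [184320, 198720]
r3 m[φ2→cld] = [9, 6]
r3 m[φ3→slip] = [9, 6]
r3 m[φ4→wet] = [4, 1]
r3 m[φ5→cld] = [8, 3]
r3 m[φ6→wet] = [8, 8]
r3 m[snow→φ0] = [1, 1]
r3 m[cld→φ1] = [72, 18]
r3 m[cld→φ2] = [128, 84]
r3 m[cld→φ5] = [144, 168]
r3 m[wet→φ0] = [800, 152]
r3 m[wet→φ1] = [320, 80]
r3 m[wet→φ4] = [2000, 1520]
r3 m[wet→φ6] = [1000, 190]
r3 m[slip→φ1] = [9, 6]
r3 m[slip→φ3] = [23, 21]
r4 m[φ0→snow] = [4112, 5408]
r4 m[φ0→wet] = [10, 10]
r4 m[φ1→cld] = [29280, 41280]
r4 m[φ1→wet] = [7668, 4968]
r4 m[φ1→slip] = [184320, 198720]
r4 m[φ2→cld] = [9, 6]
r4 m[φ3→slip] = [9, 6]
r4 m[φ4→wet] = [4, 1]
r4 m[φ5→cld] = [8, 3]
r4 m[φ6→wet] = [8, 8]
r4 m[snow→φ0] = [1, 1]
r4 m[cld→φ1] = [72, 18]
r4 m[cld→φ2] = [234240, 123840]
r4 m[cld→φ5] = [263520, 247680]
r4 m[wet→φ0] = [245376, 39744]
r4 m[wet→φ1] = [320, 80]
r4 m[wet→φ4] = [613440, 397440]
r4 m[wet→φ6] = [306720, 49680]
r4 m[slip→φ1] = [9, 6]
r4 m[slip→φ3] = [184320, 198720]
r5 m[φ0→snow] = [1219968, 1631232]
r5 m[φ0→wet] = [10, 10]
r5 m[φ1→cld] = [29280, 41280]
r5 m[φ1→wet] = [7668, 4968]
r5 m[φ1→slip] = [184320, 198720]
r5 m[φ2→cld] = [9, 6]
r5 m[φ3→slip] = [9, 6]
r5 m[φ4→wet] = [4, 1]
r5 m[φ5→cld] = [8, 3]
r5 m[φ6→wet] = [8, 8]
r5 m[snow→φ0] = [1, 1]
r5 m[cld→φ1] = [72, 18]
r5 m[cld→φ2] = [234240, 123840]
r5 m[cld→φ5] = [263520, 247680]
r5 m[wet→φ0] = [245376, 39744]
r5 m[wet→φ1] = [320, 80]
r5 m[wet→φ4] = [613440, 397440]
r5 m[wet→φ6] = [306720, 49680]
r5 m[slip→φ1] = [9, 6]
r5 m[slip→φ3] = [184320, 198720]
r6 m[φ0→snow] = [1219968, 1631232]
r6 m[φ0→wet] = [10, 10]
r6 m[φ1→cld] = [29280, 41280]
r6 m[φ1→wet] = [7668, 4968]
r6 m[φ1→slip] = [184320, 198720]
r6 m[φ2→cld] = [9, 6]
r6 m[φ3→slip] = [9, 6]
r6 m[φ4→wet] = [4, 1]
r6 m[φ5→cld] = [8, 3]
r6 m[φ6→wet] = [8, 8]
r6 m[snow→φ0] = [1, 1]
r6 m[cld→φ1] = [72, 18]
r6 m[cld→φ2] = [234240, 123840]
r6 m[cld→φ5] = [263520, 247680]
r6 m[wet→φ0] = [245376, 39744]
r6 m[wet→φ1] = [320, 80]
r6 m[wet→φ4] = [613440, 397440]
r6 m[wet→φ6] = [306720, 49680]
r6 m[slip→φ1] = [9, 6]
r6 m[slip→φ3] = [184320, 198720]
fixed point reached at round 6
b[snow] = ⊗ incoming = [1219968, 1631232]

b[snow] = [1219968, 1631232]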